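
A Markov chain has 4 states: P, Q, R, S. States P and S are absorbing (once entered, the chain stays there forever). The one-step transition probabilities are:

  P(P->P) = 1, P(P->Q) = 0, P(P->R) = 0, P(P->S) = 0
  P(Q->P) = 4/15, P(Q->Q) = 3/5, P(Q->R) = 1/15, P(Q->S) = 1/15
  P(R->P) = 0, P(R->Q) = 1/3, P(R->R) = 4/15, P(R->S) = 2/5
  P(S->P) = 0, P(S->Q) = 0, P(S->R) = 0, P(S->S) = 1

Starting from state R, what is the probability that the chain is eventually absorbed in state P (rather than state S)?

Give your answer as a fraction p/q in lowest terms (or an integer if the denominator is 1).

Answer: 20/61

Derivation:
Let a_i = P(absorbed in P | start in state i).
Boundary conditions: a_P = 1, a_S = 0.
For each transient state i, a_i = sum_j P(i->j) * a_j:
  a_Q = 4/15*a_P + 3/5*a_Q + 1/15*a_R + 1/15*a_S
  a_R = 0*a_P + 1/3*a_Q + 4/15*a_R + 2/5*a_S

Substituting a_P = 1 and a_S = 0, rearrange to (I - Q) a = r where r[i] = P(i -> P):
  [2/5, -1/15] . (a_Q, a_R) = 4/15
  [-1/3, 11/15] . (a_Q, a_R) = 0

Solving yields:
  a_Q = 44/61
  a_R = 20/61

Starting state is R, so the absorption probability is a_R = 20/61.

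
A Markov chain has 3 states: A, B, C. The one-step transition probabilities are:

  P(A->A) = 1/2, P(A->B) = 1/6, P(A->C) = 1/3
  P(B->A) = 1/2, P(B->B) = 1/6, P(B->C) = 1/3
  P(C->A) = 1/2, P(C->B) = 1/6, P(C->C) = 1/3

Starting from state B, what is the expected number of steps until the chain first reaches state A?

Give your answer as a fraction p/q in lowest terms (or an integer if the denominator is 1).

Let h_i = expected steps to first reach A from state i.
Boundary: h_A = 0.
First-step equations for the other states:
  h_B = 1 + 1/2*h_A + 1/6*h_B + 1/3*h_C
  h_C = 1 + 1/2*h_A + 1/6*h_B + 1/3*h_C

Substituting h_A = 0 and rearranging gives the linear system (I - Q) h = 1:
  [5/6, -1/3] . (h_B, h_C) = 1
  [-1/6, 2/3] . (h_B, h_C) = 1

Solving yields:
  h_B = 2
  h_C = 2

Starting state is B, so the expected hitting time is h_B = 2.

Answer: 2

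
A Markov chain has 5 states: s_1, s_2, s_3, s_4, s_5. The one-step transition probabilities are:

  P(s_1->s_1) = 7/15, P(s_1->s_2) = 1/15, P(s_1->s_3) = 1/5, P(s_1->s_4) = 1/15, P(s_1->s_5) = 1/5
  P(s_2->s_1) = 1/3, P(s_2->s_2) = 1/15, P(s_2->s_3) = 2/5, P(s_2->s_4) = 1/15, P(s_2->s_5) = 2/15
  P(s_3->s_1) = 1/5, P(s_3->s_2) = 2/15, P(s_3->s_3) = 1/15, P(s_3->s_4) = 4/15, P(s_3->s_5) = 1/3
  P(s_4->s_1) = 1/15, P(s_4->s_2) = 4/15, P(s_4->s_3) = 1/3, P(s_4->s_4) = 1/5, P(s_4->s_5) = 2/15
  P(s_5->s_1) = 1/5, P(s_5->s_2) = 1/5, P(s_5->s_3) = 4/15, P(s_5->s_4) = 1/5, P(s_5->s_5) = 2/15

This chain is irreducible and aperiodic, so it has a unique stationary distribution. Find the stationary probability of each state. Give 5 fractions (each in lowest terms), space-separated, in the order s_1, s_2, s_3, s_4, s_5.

Answer: 653/2427 1024/7281 1688/7281 1171/7281 1439/7281

Derivation:
The stationary distribution satisfies pi = pi * P, i.e.:
  pi_s_1 = 7/15*pi_s_1 + 1/3*pi_s_2 + 1/5*pi_s_3 + 1/15*pi_s_4 + 1/5*pi_s_5
  pi_s_2 = 1/15*pi_s_1 + 1/15*pi_s_2 + 2/15*pi_s_3 + 4/15*pi_s_4 + 1/5*pi_s_5
  pi_s_3 = 1/5*pi_s_1 + 2/5*pi_s_2 + 1/15*pi_s_3 + 1/3*pi_s_4 + 4/15*pi_s_5
  pi_s_4 = 1/15*pi_s_1 + 1/15*pi_s_2 + 4/15*pi_s_3 + 1/5*pi_s_4 + 1/5*pi_s_5
  pi_s_5 = 1/5*pi_s_1 + 2/15*pi_s_2 + 1/3*pi_s_3 + 2/15*pi_s_4 + 2/15*pi_s_5
with normalization: pi_s_1 + pi_s_2 + pi_s_3 + pi_s_4 + pi_s_5 = 1.

Using the first 4 balance equations plus normalization, the linear system A*pi = b is:
  [-8/15, 1/3, 1/5, 1/15, 1/5] . pi = 0
  [1/15, -14/15, 2/15, 4/15, 1/5] . pi = 0
  [1/5, 2/5, -14/15, 1/3, 4/15] . pi = 0
  [1/15, 1/15, 4/15, -4/5, 1/5] . pi = 0
  [1, 1, 1, 1, 1] . pi = 1

Solving yields:
  pi_s_1 = 653/2427
  pi_s_2 = 1024/7281
  pi_s_3 = 1688/7281
  pi_s_4 = 1171/7281
  pi_s_5 = 1439/7281

Verification (pi * P):
  653/2427*7/15 + 1024/7281*1/3 + 1688/7281*1/5 + 1171/7281*1/15 + 1439/7281*1/5 = 653/2427 = pi_s_1  (ok)
  653/2427*1/15 + 1024/7281*1/15 + 1688/7281*2/15 + 1171/7281*4/15 + 1439/7281*1/5 = 1024/7281 = pi_s_2  (ok)
  653/2427*1/5 + 1024/7281*2/5 + 1688/7281*1/15 + 1171/7281*1/3 + 1439/7281*4/15 = 1688/7281 = pi_s_3  (ok)
  653/2427*1/15 + 1024/7281*1/15 + 1688/7281*4/15 + 1171/7281*1/5 + 1439/7281*1/5 = 1171/7281 = pi_s_4  (ok)
  653/2427*1/5 + 1024/7281*2/15 + 1688/7281*1/3 + 1171/7281*2/15 + 1439/7281*2/15 = 1439/7281 = pi_s_5  (ok)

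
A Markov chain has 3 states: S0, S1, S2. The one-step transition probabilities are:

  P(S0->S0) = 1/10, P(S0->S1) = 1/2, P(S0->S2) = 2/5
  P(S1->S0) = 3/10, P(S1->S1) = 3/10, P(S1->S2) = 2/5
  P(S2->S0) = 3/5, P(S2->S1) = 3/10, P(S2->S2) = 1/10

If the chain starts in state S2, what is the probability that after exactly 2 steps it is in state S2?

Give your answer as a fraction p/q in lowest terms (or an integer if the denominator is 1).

Answer: 37/100

Derivation:
Computing P^2 by repeated multiplication:
P^1 =
  S0: [1/10, 1/2, 2/5]
  S1: [3/10, 3/10, 2/5]
  S2: [3/5, 3/10, 1/10]
P^2 =
  S0: [2/5, 8/25, 7/25]
  S1: [9/25, 9/25, 7/25]
  S2: [21/100, 21/50, 37/100]

(P^2)[S2 -> S2] = 37/100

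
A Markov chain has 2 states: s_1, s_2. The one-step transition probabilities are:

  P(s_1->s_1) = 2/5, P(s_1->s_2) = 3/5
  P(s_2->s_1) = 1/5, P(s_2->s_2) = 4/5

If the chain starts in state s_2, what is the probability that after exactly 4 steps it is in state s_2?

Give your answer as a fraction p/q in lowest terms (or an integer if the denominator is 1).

Answer: 469/625

Derivation:
Computing P^4 by repeated multiplication:
P^1 =
  s_1: [2/5, 3/5]
  s_2: [1/5, 4/5]
P^2 =
  s_1: [7/25, 18/25]
  s_2: [6/25, 19/25]
P^3 =
  s_1: [32/125, 93/125]
  s_2: [31/125, 94/125]
P^4 =
  s_1: [157/625, 468/625]
  s_2: [156/625, 469/625]

(P^4)[s_2 -> s_2] = 469/625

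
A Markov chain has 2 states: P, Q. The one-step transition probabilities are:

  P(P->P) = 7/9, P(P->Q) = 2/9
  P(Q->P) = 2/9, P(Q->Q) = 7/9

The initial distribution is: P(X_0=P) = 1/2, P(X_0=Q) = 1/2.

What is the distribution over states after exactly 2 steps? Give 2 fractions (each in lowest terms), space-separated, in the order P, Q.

Answer: 1/2 1/2

Derivation:
Propagating the distribution step by step (d_{t+1} = d_t * P):
d_0 = (P=1/2, Q=1/2)
  d_1[P] = 1/2*7/9 + 1/2*2/9 = 1/2
  d_1[Q] = 1/2*2/9 + 1/2*7/9 = 1/2
d_1 = (P=1/2, Q=1/2)
  d_2[P] = 1/2*7/9 + 1/2*2/9 = 1/2
  d_2[Q] = 1/2*2/9 + 1/2*7/9 = 1/2
d_2 = (P=1/2, Q=1/2)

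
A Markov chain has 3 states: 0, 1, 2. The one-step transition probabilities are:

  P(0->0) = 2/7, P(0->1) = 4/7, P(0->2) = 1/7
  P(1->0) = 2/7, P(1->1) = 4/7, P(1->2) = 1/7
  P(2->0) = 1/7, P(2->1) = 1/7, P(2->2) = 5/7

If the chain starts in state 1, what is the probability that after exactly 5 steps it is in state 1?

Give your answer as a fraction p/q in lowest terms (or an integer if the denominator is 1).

Answer: 7459/16807

Derivation:
Computing P^5 by repeated multiplication:
P^1 =
  0: [2/7, 4/7, 1/7]
  1: [2/7, 4/7, 1/7]
  2: [1/7, 1/7, 5/7]
P^2 =
  0: [13/49, 25/49, 11/49]
  1: [13/49, 25/49, 11/49]
  2: [9/49, 13/49, 27/49]
P^3 =
  0: [87/343, 163/343, 93/343]
  1: [87/343, 163/343, 93/343]
  2: [71/343, 115/343, 157/343]
P^4 =
  0: [593/2401, 1093/2401, 715/2401]
  1: [593/2401, 1093/2401, 715/2401]
  2: [529/2401, 901/2401, 971/2401]
P^5 =
  0: [4087/16807, 7459/16807, 5261/16807]
  1: [4087/16807, 7459/16807, 5261/16807]
  2: [3831/16807, 6691/16807, 6285/16807]

(P^5)[1 -> 1] = 7459/16807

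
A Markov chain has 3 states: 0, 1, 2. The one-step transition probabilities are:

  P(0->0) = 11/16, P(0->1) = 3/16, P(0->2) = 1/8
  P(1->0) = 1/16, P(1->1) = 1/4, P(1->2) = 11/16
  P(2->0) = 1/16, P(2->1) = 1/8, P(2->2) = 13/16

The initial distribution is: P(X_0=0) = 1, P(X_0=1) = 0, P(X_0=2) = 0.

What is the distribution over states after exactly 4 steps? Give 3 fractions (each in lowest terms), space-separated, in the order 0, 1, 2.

Answer: 2407/8192 2795/16384 8775/16384

Derivation:
Propagating the distribution step by step (d_{t+1} = d_t * P):
d_0 = (0=1, 1=0, 2=0)
  d_1[0] = 1*11/16 + 0*1/16 + 0*1/16 = 11/16
  d_1[1] = 1*3/16 + 0*1/4 + 0*1/8 = 3/16
  d_1[2] = 1*1/8 + 0*11/16 + 0*13/16 = 1/8
d_1 = (0=11/16, 1=3/16, 2=1/8)
  d_2[0] = 11/16*11/16 + 3/16*1/16 + 1/8*1/16 = 63/128
  d_2[1] = 11/16*3/16 + 3/16*1/4 + 1/8*1/8 = 49/256
  d_2[2] = 11/16*1/8 + 3/16*11/16 + 1/8*13/16 = 81/256
d_2 = (0=63/128, 1=49/256, 2=81/256)
  d_3[0] = 63/128*11/16 + 49/256*1/16 + 81/256*1/16 = 379/1024
  d_3[1] = 63/128*3/16 + 49/256*1/4 + 81/256*1/8 = 23/128
  d_3[2] = 63/128*1/8 + 49/256*11/16 + 81/256*13/16 = 461/1024
d_3 = (0=379/1024, 1=23/128, 2=461/1024)
  d_4[0] = 379/1024*11/16 + 23/128*1/16 + 461/1024*1/16 = 2407/8192
  d_4[1] = 379/1024*3/16 + 23/128*1/4 + 461/1024*1/8 = 2795/16384
  d_4[2] = 379/1024*1/8 + 23/128*11/16 + 461/1024*13/16 = 8775/16384
d_4 = (0=2407/8192, 1=2795/16384, 2=8775/16384)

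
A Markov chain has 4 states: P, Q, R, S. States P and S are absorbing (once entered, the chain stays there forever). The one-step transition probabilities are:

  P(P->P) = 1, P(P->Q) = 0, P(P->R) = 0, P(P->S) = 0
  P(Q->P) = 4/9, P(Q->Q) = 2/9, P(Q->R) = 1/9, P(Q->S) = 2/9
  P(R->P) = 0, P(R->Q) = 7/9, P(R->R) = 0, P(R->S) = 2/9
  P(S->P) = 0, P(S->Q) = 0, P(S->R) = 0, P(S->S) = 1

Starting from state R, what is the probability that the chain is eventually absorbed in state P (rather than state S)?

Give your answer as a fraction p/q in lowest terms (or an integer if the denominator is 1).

Let a_i = P(absorbed in P | start in state i).
Boundary conditions: a_P = 1, a_S = 0.
For each transient state i, a_i = sum_j P(i->j) * a_j:
  a_Q = 4/9*a_P + 2/9*a_Q + 1/9*a_R + 2/9*a_S
  a_R = 0*a_P + 7/9*a_Q + 0*a_R + 2/9*a_S

Substituting a_P = 1 and a_S = 0, rearrange to (I - Q) a = r where r[i] = P(i -> P):
  [7/9, -1/9] . (a_Q, a_R) = 4/9
  [-7/9, 1] . (a_Q, a_R) = 0

Solving yields:
  a_Q = 9/14
  a_R = 1/2

Starting state is R, so the absorption probability is a_R = 1/2.

Answer: 1/2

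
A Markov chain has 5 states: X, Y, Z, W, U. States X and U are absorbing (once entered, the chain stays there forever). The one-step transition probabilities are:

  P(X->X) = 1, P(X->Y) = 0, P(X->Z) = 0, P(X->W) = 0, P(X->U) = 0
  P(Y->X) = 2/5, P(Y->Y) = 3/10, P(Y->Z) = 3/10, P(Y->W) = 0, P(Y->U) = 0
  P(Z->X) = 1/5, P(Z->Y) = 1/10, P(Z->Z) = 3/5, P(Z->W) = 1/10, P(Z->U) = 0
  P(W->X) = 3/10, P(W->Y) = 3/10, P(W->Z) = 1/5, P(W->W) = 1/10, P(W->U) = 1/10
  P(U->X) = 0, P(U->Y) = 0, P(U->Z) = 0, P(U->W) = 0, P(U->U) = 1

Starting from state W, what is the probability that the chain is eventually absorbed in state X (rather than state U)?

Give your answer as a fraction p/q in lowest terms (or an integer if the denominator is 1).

Let a_i = P(absorbed in X | start in state i).
Boundary conditions: a_X = 1, a_U = 0.
For each transient state i, a_i = sum_j P(i->j) * a_j:
  a_Y = 2/5*a_X + 3/10*a_Y + 3/10*a_Z + 0*a_W + 0*a_U
  a_Z = 1/5*a_X + 1/10*a_Y + 3/5*a_Z + 1/10*a_W + 0*a_U
  a_W = 3/10*a_X + 3/10*a_Y + 1/5*a_Z + 1/10*a_W + 1/10*a_U

Substituting a_X = 1 and a_U = 0, rearrange to (I - Q) a = r where r[i] = P(i -> X):
  [7/10, -3/10, 0] . (a_Y, a_Z, a_W) = 2/5
  [-1/10, 2/5, -1/10] . (a_Y, a_Z, a_W) = 1/5
  [-3/10, -1/5, 9/10] . (a_Y, a_Z, a_W) = 3/10

Solving yields:
  a_Y = 199/202
  a_Z = 195/202
  a_W = 177/202

Starting state is W, so the absorption probability is a_W = 177/202.

Answer: 177/202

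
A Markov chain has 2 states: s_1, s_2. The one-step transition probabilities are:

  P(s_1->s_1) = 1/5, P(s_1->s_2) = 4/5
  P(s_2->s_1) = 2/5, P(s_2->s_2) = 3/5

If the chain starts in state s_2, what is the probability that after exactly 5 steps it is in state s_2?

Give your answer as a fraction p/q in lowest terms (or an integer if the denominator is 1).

Answer: 2083/3125

Derivation:
Computing P^5 by repeated multiplication:
P^1 =
  s_1: [1/5, 4/5]
  s_2: [2/5, 3/5]
P^2 =
  s_1: [9/25, 16/25]
  s_2: [8/25, 17/25]
P^3 =
  s_1: [41/125, 84/125]
  s_2: [42/125, 83/125]
P^4 =
  s_1: [209/625, 416/625]
  s_2: [208/625, 417/625]
P^5 =
  s_1: [1041/3125, 2084/3125]
  s_2: [1042/3125, 2083/3125]

(P^5)[s_2 -> s_2] = 2083/3125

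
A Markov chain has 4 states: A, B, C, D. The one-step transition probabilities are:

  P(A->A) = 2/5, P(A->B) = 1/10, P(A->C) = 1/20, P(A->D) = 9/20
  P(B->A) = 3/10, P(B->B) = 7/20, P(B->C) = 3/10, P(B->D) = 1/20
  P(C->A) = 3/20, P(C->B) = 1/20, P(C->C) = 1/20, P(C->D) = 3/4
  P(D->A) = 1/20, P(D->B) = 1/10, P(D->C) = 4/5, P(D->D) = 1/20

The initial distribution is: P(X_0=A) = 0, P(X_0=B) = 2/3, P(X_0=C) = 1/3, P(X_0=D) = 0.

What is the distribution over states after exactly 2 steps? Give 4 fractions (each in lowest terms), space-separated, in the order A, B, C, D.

Answer: 133/600 91/600 13/40 181/600

Derivation:
Propagating the distribution step by step (d_{t+1} = d_t * P):
d_0 = (A=0, B=2/3, C=1/3, D=0)
  d_1[A] = 0*2/5 + 2/3*3/10 + 1/3*3/20 + 0*1/20 = 1/4
  d_1[B] = 0*1/10 + 2/3*7/20 + 1/3*1/20 + 0*1/10 = 1/4
  d_1[C] = 0*1/20 + 2/3*3/10 + 1/3*1/20 + 0*4/5 = 13/60
  d_1[D] = 0*9/20 + 2/3*1/20 + 1/3*3/4 + 0*1/20 = 17/60
d_1 = (A=1/4, B=1/4, C=13/60, D=17/60)
  d_2[A] = 1/4*2/5 + 1/4*3/10 + 13/60*3/20 + 17/60*1/20 = 133/600
  d_2[B] = 1/4*1/10 + 1/4*7/20 + 13/60*1/20 + 17/60*1/10 = 91/600
  d_2[C] = 1/4*1/20 + 1/4*3/10 + 13/60*1/20 + 17/60*4/5 = 13/40
  d_2[D] = 1/4*9/20 + 1/4*1/20 + 13/60*3/4 + 17/60*1/20 = 181/600
d_2 = (A=133/600, B=91/600, C=13/40, D=181/600)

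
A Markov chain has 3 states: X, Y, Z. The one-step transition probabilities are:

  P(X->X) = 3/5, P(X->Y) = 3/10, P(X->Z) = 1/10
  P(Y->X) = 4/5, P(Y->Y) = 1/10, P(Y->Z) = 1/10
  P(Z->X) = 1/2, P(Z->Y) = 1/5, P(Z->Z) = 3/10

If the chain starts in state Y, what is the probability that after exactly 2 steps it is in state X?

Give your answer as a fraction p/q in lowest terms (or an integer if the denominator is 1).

Computing P^2 by repeated multiplication:
P^1 =
  X: [3/5, 3/10, 1/10]
  Y: [4/5, 1/10, 1/10]
  Z: [1/2, 1/5, 3/10]
P^2 =
  X: [13/20, 23/100, 3/25]
  Y: [61/100, 27/100, 3/25]
  Z: [61/100, 23/100, 4/25]

(P^2)[Y -> X] = 61/100

Answer: 61/100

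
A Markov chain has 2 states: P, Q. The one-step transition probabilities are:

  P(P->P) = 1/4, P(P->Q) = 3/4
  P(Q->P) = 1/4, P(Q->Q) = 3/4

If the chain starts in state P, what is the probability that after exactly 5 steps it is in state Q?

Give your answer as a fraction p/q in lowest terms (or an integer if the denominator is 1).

Answer: 3/4

Derivation:
Computing P^5 by repeated multiplication:
P^1 =
  P: [1/4, 3/4]
  Q: [1/4, 3/4]
P^2 =
  P: [1/4, 3/4]
  Q: [1/4, 3/4]
P^3 =
  P: [1/4, 3/4]
  Q: [1/4, 3/4]
P^4 =
  P: [1/4, 3/4]
  Q: [1/4, 3/4]
P^5 =
  P: [1/4, 3/4]
  Q: [1/4, 3/4]

(P^5)[P -> Q] = 3/4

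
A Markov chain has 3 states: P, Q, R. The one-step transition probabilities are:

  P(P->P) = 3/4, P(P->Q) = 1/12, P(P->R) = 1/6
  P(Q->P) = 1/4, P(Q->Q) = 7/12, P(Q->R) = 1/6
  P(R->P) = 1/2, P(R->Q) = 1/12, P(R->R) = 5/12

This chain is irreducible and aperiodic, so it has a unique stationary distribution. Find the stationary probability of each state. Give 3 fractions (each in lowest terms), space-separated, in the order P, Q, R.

Answer: 11/18 1/6 2/9

Derivation:
The stationary distribution satisfies pi = pi * P, i.e.:
  pi_P = 3/4*pi_P + 1/4*pi_Q + 1/2*pi_R
  pi_Q = 1/12*pi_P + 7/12*pi_Q + 1/12*pi_R
  pi_R = 1/6*pi_P + 1/6*pi_Q + 5/12*pi_R
with normalization: pi_P + pi_Q + pi_R = 1.

Using the first 2 balance equations plus normalization, the linear system A*pi = b is:
  [-1/4, 1/4, 1/2] . pi = 0
  [1/12, -5/12, 1/12] . pi = 0
  [1, 1, 1] . pi = 1

Solving yields:
  pi_P = 11/18
  pi_Q = 1/6
  pi_R = 2/9

Verification (pi * P):
  11/18*3/4 + 1/6*1/4 + 2/9*1/2 = 11/18 = pi_P  (ok)
  11/18*1/12 + 1/6*7/12 + 2/9*1/12 = 1/6 = pi_Q  (ok)
  11/18*1/6 + 1/6*1/6 + 2/9*5/12 = 2/9 = pi_R  (ok)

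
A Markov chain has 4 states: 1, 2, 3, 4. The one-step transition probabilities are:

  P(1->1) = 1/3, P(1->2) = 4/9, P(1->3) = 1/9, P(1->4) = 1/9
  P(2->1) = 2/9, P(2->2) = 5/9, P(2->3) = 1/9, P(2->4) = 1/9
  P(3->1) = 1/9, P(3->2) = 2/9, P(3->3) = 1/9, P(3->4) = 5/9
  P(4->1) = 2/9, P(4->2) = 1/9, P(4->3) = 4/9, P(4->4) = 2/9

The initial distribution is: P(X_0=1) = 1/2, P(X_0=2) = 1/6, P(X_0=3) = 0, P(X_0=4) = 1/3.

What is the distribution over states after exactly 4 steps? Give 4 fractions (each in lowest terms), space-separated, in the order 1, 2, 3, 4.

Propagating the distribution step by step (d_{t+1} = d_t * P):
d_0 = (1=1/2, 2=1/6, 3=0, 4=1/3)
  d_1[1] = 1/2*1/3 + 1/6*2/9 + 0*1/9 + 1/3*2/9 = 5/18
  d_1[2] = 1/2*4/9 + 1/6*5/9 + 0*2/9 + 1/3*1/9 = 19/54
  d_1[3] = 1/2*1/9 + 1/6*1/9 + 0*1/9 + 1/3*4/9 = 2/9
  d_1[4] = 1/2*1/9 + 1/6*1/9 + 0*5/9 + 1/3*2/9 = 4/27
d_1 = (1=5/18, 2=19/54, 3=2/9, 4=4/27)
  d_2[1] = 5/18*1/3 + 19/54*2/9 + 2/9*1/9 + 4/27*2/9 = 37/162
  d_2[2] = 5/18*4/9 + 19/54*5/9 + 2/9*2/9 + 4/27*1/9 = 187/486
  d_2[3] = 5/18*1/9 + 19/54*1/9 + 2/9*1/9 + 4/27*4/9 = 13/81
  d_2[4] = 5/18*1/9 + 19/54*1/9 + 2/9*5/9 + 4/27*2/9 = 55/243
d_2 = (1=37/162, 2=187/486, 3=13/81, 4=55/243)
  d_3[1] = 37/162*1/3 + 187/486*2/9 + 13/81*1/9 + 55/243*2/9 = 335/1458
  d_3[2] = 37/162*4/9 + 187/486*5/9 + 13/81*2/9 + 55/243*1/9 = 1645/4374
  d_3[3] = 37/162*1/9 + 187/486*1/9 + 13/81*1/9 + 55/243*4/9 = 136/729
  d_3[4] = 37/162*1/9 + 187/486*1/9 + 13/81*5/9 + 55/243*2/9 = 454/2187
d_3 = (1=335/1458, 2=1645/4374, 3=136/729, 4=454/2187)
  d_4[1] = 335/1458*1/3 + 1645/4374*2/9 + 136/729*1/9 + 454/2187*2/9 = 331/1458
  d_4[2] = 335/1458*4/9 + 1645/4374*5/9 + 136/729*2/9 + 454/2187*1/9 = 14785/39366
  d_4[3] = 335/1458*1/9 + 1645/4374*1/9 + 136/729*1/9 + 454/2187*4/9 = 1183/6561
  d_4[4] = 335/1458*1/9 + 1645/4374*1/9 + 136/729*5/9 + 454/2187*2/9 = 4273/19683
d_4 = (1=331/1458, 2=14785/39366, 3=1183/6561, 4=4273/19683)

Answer: 331/1458 14785/39366 1183/6561 4273/19683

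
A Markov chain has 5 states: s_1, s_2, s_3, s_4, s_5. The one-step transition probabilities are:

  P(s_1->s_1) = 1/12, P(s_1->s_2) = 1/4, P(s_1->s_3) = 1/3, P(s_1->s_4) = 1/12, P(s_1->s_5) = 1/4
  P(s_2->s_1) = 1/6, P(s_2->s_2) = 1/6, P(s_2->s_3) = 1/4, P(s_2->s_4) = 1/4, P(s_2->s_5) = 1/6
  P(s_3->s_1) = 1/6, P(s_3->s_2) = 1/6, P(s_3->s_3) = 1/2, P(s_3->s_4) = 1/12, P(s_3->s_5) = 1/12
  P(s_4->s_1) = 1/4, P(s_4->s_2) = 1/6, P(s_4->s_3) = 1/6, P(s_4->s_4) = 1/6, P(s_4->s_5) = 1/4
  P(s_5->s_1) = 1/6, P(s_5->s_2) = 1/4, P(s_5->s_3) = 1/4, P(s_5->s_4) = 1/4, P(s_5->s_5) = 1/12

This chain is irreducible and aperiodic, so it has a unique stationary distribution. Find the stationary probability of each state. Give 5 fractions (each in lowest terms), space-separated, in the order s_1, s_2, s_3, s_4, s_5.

The stationary distribution satisfies pi = pi * P, i.e.:
  pi_s_1 = 1/12*pi_s_1 + 1/6*pi_s_2 + 1/6*pi_s_3 + 1/4*pi_s_4 + 1/6*pi_s_5
  pi_s_2 = 1/4*pi_s_1 + 1/6*pi_s_2 + 1/6*pi_s_3 + 1/6*pi_s_4 + 1/4*pi_s_5
  pi_s_3 = 1/3*pi_s_1 + 1/4*pi_s_2 + 1/2*pi_s_3 + 1/6*pi_s_4 + 1/4*pi_s_5
  pi_s_4 = 1/12*pi_s_1 + 1/4*pi_s_2 + 1/12*pi_s_3 + 1/6*pi_s_4 + 1/4*pi_s_5
  pi_s_5 = 1/4*pi_s_1 + 1/6*pi_s_2 + 1/12*pi_s_3 + 1/4*pi_s_4 + 1/12*pi_s_5
with normalization: pi_s_1 + pi_s_2 + pi_s_3 + pi_s_4 + pi_s_5 = 1.

Using the first 4 balance equations plus normalization, the linear system A*pi = b is:
  [-11/12, 1/6, 1/6, 1/4, 1/6] . pi = 0
  [1/4, -5/6, 1/6, 1/6, 1/4] . pi = 0
  [1/3, 1/4, -1/2, 1/6, 1/4] . pi = 0
  [1/12, 1/4, 1/12, -5/6, 1/4] . pi = 0
  [1, 1, 1, 1, 1] . pi = 1

Solving yields:
  pi_s_1 = 251/1515
  pi_s_2 = 761/3939
  pi_s_3 = 169/505
  pi_s_4 = 233/1515
  pi_s_5 = 3007/19695

Verification (pi * P):
  251/1515*1/12 + 761/3939*1/6 + 169/505*1/6 + 233/1515*1/4 + 3007/19695*1/6 = 251/1515 = pi_s_1  (ok)
  251/1515*1/4 + 761/3939*1/6 + 169/505*1/6 + 233/1515*1/6 + 3007/19695*1/4 = 761/3939 = pi_s_2  (ok)
  251/1515*1/3 + 761/3939*1/4 + 169/505*1/2 + 233/1515*1/6 + 3007/19695*1/4 = 169/505 = pi_s_3  (ok)
  251/1515*1/12 + 761/3939*1/4 + 169/505*1/12 + 233/1515*1/6 + 3007/19695*1/4 = 233/1515 = pi_s_4  (ok)
  251/1515*1/4 + 761/3939*1/6 + 169/505*1/12 + 233/1515*1/4 + 3007/19695*1/12 = 3007/19695 = pi_s_5  (ok)

Answer: 251/1515 761/3939 169/505 233/1515 3007/19695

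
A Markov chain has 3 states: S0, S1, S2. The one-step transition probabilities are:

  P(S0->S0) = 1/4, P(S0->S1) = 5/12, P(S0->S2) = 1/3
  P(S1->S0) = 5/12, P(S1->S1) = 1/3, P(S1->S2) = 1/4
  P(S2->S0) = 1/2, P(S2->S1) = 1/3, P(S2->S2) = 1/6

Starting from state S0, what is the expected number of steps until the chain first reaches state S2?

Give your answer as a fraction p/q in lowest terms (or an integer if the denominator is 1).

Answer: 156/47

Derivation:
Let h_i = expected steps to first reach S2 from state i.
Boundary: h_S2 = 0.
First-step equations for the other states:
  h_S0 = 1 + 1/4*h_S0 + 5/12*h_S1 + 1/3*h_S2
  h_S1 = 1 + 5/12*h_S0 + 1/3*h_S1 + 1/4*h_S2

Substituting h_S2 = 0 and rearranging gives the linear system (I - Q) h = 1:
  [3/4, -5/12] . (h_S0, h_S1) = 1
  [-5/12, 2/3] . (h_S0, h_S1) = 1

Solving yields:
  h_S0 = 156/47
  h_S1 = 168/47

Starting state is S0, so the expected hitting time is h_S0 = 156/47.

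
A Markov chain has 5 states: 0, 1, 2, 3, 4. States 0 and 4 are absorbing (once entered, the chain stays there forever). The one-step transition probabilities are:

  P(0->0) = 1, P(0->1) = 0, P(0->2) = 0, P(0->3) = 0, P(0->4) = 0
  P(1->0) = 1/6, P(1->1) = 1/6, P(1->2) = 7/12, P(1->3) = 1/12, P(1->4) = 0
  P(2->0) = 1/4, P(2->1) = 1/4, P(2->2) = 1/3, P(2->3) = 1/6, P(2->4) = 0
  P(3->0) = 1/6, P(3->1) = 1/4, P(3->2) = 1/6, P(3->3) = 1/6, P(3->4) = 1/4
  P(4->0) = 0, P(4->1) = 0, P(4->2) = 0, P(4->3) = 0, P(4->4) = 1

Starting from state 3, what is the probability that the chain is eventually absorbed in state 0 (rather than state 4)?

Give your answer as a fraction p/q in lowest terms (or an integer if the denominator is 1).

Answer: 301/478

Derivation:
Let a_i = P(absorbed in 0 | start in state i).
Boundary conditions: a_0 = 1, a_4 = 0.
For each transient state i, a_i = sum_j P(i->j) * a_j:
  a_1 = 1/6*a_0 + 1/6*a_1 + 7/12*a_2 + 1/12*a_3 + 0*a_4
  a_2 = 1/4*a_0 + 1/4*a_1 + 1/3*a_2 + 1/6*a_3 + 0*a_4
  a_3 = 1/6*a_0 + 1/4*a_1 + 1/6*a_2 + 1/6*a_3 + 1/4*a_4

Substituting a_0 = 1 and a_4 = 0, rearrange to (I - Q) a = r where r[i] = P(i -> 0):
  [5/6, -7/12, -1/12] . (a_1, a_2, a_3) = 1/6
  [-1/4, 2/3, -1/6] . (a_1, a_2, a_3) = 1/4
  [-1/4, -1/6, 5/6] . (a_1, a_2, a_3) = 1/6

Solving yields:
  a_1 = 206/239
  a_2 = 409/478
  a_3 = 301/478

Starting state is 3, so the absorption probability is a_3 = 301/478.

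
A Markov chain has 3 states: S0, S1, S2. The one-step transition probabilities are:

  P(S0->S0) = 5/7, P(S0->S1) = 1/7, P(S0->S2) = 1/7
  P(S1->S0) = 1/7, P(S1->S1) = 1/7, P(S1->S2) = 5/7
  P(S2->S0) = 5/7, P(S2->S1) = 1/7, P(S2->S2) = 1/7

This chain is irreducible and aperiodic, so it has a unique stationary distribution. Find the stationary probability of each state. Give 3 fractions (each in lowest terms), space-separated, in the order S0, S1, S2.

The stationary distribution satisfies pi = pi * P, i.e.:
  pi_S0 = 5/7*pi_S0 + 1/7*pi_S1 + 5/7*pi_S2
  pi_S1 = 1/7*pi_S0 + 1/7*pi_S1 + 1/7*pi_S2
  pi_S2 = 1/7*pi_S0 + 5/7*pi_S1 + 1/7*pi_S2
with normalization: pi_S0 + pi_S1 + pi_S2 = 1.

Using the first 2 balance equations plus normalization, the linear system A*pi = b is:
  [-2/7, 1/7, 5/7] . pi = 0
  [1/7, -6/7, 1/7] . pi = 0
  [1, 1, 1] . pi = 1

Solving yields:
  pi_S0 = 31/49
  pi_S1 = 1/7
  pi_S2 = 11/49

Verification (pi * P):
  31/49*5/7 + 1/7*1/7 + 11/49*5/7 = 31/49 = pi_S0  (ok)
  31/49*1/7 + 1/7*1/7 + 11/49*1/7 = 1/7 = pi_S1  (ok)
  31/49*1/7 + 1/7*5/7 + 11/49*1/7 = 11/49 = pi_S2  (ok)

Answer: 31/49 1/7 11/49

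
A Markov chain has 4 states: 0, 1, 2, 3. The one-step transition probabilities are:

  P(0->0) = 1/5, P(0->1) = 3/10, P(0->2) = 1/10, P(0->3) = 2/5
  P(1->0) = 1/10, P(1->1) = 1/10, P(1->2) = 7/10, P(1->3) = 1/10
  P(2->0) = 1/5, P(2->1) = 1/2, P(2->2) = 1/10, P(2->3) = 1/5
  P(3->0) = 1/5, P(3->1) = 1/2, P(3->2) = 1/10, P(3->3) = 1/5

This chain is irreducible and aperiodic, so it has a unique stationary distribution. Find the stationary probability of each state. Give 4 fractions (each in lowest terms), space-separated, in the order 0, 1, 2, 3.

Answer: 1/6 1/3 3/10 1/5

Derivation:
The stationary distribution satisfies pi = pi * P, i.e.:
  pi_0 = 1/5*pi_0 + 1/10*pi_1 + 1/5*pi_2 + 1/5*pi_3
  pi_1 = 3/10*pi_0 + 1/10*pi_1 + 1/2*pi_2 + 1/2*pi_3
  pi_2 = 1/10*pi_0 + 7/10*pi_1 + 1/10*pi_2 + 1/10*pi_3
  pi_3 = 2/5*pi_0 + 1/10*pi_1 + 1/5*pi_2 + 1/5*pi_3
with normalization: pi_0 + pi_1 + pi_2 + pi_3 = 1.

Using the first 3 balance equations plus normalization, the linear system A*pi = b is:
  [-4/5, 1/10, 1/5, 1/5] . pi = 0
  [3/10, -9/10, 1/2, 1/2] . pi = 0
  [1/10, 7/10, -9/10, 1/10] . pi = 0
  [1, 1, 1, 1] . pi = 1

Solving yields:
  pi_0 = 1/6
  pi_1 = 1/3
  pi_2 = 3/10
  pi_3 = 1/5

Verification (pi * P):
  1/6*1/5 + 1/3*1/10 + 3/10*1/5 + 1/5*1/5 = 1/6 = pi_0  (ok)
  1/6*3/10 + 1/3*1/10 + 3/10*1/2 + 1/5*1/2 = 1/3 = pi_1  (ok)
  1/6*1/10 + 1/3*7/10 + 3/10*1/10 + 1/5*1/10 = 3/10 = pi_2  (ok)
  1/6*2/5 + 1/3*1/10 + 3/10*1/5 + 1/5*1/5 = 1/5 = pi_3  (ok)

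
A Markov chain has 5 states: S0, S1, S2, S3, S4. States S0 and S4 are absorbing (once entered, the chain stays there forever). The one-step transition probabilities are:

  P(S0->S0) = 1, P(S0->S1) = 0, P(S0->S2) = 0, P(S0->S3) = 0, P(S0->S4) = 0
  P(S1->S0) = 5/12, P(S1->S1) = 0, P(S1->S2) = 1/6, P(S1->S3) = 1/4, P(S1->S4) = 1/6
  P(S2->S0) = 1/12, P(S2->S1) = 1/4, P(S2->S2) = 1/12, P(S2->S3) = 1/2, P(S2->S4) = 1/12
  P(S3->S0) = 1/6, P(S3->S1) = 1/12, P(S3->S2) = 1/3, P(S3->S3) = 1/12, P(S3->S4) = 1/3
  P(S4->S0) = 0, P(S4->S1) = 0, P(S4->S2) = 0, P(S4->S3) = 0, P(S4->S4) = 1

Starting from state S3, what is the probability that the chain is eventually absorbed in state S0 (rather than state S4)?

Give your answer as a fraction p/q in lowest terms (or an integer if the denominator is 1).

Answer: 139/339

Derivation:
Let a_i = P(absorbed in S0 | start in state i).
Boundary conditions: a_S0 = 1, a_S4 = 0.
For each transient state i, a_i = sum_j P(i->j) * a_j:
  a_S1 = 5/12*a_S0 + 0*a_S1 + 1/6*a_S2 + 1/4*a_S3 + 1/6*a_S4
  a_S2 = 1/12*a_S0 + 1/4*a_S1 + 1/12*a_S2 + 1/2*a_S3 + 1/12*a_S4
  a_S3 = 1/6*a_S0 + 1/12*a_S1 + 1/3*a_S2 + 1/12*a_S3 + 1/3*a_S4

Substituting a_S0 = 1 and a_S4 = 0, rearrange to (I - Q) a = r where r[i] = P(i -> S0):
  [1, -1/6, -1/4] . (a_S1, a_S2, a_S3) = 5/12
  [-1/4, 11/12, -1/2] . (a_S1, a_S2, a_S3) = 1/12
  [-1/12, -1/3, 11/12] . (a_S1, a_S2, a_S3) = 1/6

Solving yields:
  a_S1 = 203/339
  a_S2 = 54/113
  a_S3 = 139/339

Starting state is S3, so the absorption probability is a_S3 = 139/339.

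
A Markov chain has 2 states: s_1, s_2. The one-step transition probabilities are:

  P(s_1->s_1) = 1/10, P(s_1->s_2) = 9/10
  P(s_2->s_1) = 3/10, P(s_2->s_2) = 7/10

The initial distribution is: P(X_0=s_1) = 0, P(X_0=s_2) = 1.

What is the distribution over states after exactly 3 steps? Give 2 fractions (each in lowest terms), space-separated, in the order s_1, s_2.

Propagating the distribution step by step (d_{t+1} = d_t * P):
d_0 = (s_1=0, s_2=1)
  d_1[s_1] = 0*1/10 + 1*3/10 = 3/10
  d_1[s_2] = 0*9/10 + 1*7/10 = 7/10
d_1 = (s_1=3/10, s_2=7/10)
  d_2[s_1] = 3/10*1/10 + 7/10*3/10 = 6/25
  d_2[s_2] = 3/10*9/10 + 7/10*7/10 = 19/25
d_2 = (s_1=6/25, s_2=19/25)
  d_3[s_1] = 6/25*1/10 + 19/25*3/10 = 63/250
  d_3[s_2] = 6/25*9/10 + 19/25*7/10 = 187/250
d_3 = (s_1=63/250, s_2=187/250)

Answer: 63/250 187/250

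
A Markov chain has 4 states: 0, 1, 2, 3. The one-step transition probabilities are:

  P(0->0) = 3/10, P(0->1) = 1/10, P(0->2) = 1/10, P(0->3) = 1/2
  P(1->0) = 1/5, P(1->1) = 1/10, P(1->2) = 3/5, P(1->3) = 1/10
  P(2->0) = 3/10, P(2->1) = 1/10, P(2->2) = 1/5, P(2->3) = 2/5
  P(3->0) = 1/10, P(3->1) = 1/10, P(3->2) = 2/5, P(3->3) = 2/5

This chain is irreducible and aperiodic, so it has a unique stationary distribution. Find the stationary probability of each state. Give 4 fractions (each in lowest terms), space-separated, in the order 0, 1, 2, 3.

The stationary distribution satisfies pi = pi * P, i.e.:
  pi_0 = 3/10*pi_0 + 1/5*pi_1 + 3/10*pi_2 + 1/10*pi_3
  pi_1 = 1/10*pi_0 + 1/10*pi_1 + 1/10*pi_2 + 1/10*pi_3
  pi_2 = 1/10*pi_0 + 3/5*pi_1 + 1/5*pi_2 + 2/5*pi_3
  pi_3 = 1/2*pi_0 + 1/10*pi_1 + 2/5*pi_2 + 2/5*pi_3
with normalization: pi_0 + pi_1 + pi_2 + pi_3 = 1.

Using the first 3 balance equations plus normalization, the linear system A*pi = b is:
  [-7/10, 1/5, 3/10, 1/10] . pi = 0
  [1/10, -9/10, 1/10, 1/10] . pi = 0
  [1/10, 3/5, -4/5, 2/5] . pi = 0
  [1, 1, 1, 1] . pi = 1

Solving yields:
  pi_0 = 18/85
  pi_1 = 1/10
  pi_2 = 101/340
  pi_3 = 133/340

Verification (pi * P):
  18/85*3/10 + 1/10*1/5 + 101/340*3/10 + 133/340*1/10 = 18/85 = pi_0  (ok)
  18/85*1/10 + 1/10*1/10 + 101/340*1/10 + 133/340*1/10 = 1/10 = pi_1  (ok)
  18/85*1/10 + 1/10*3/5 + 101/340*1/5 + 133/340*2/5 = 101/340 = pi_2  (ok)
  18/85*1/2 + 1/10*1/10 + 101/340*2/5 + 133/340*2/5 = 133/340 = pi_3  (ok)

Answer: 18/85 1/10 101/340 133/340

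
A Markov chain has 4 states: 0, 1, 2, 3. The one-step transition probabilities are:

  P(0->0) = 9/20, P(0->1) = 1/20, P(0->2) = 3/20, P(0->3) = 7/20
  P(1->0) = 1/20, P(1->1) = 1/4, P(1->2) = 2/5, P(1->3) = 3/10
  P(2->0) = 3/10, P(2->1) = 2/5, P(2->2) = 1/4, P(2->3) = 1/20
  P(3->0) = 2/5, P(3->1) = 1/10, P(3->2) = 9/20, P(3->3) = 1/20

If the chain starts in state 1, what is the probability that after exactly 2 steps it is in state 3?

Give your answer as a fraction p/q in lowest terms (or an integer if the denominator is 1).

Computing P^2 by repeated multiplication:
P^1 =
  0: [9/20, 1/20, 3/20, 7/20]
  1: [1/20, 1/4, 2/5, 3/10]
  2: [3/10, 2/5, 1/4, 1/20]
  3: [2/5, 1/10, 9/20, 1/20]
P^2 =
  0: [39/100, 13/100, 113/400, 79/400]
  1: [11/40, 51/200, 137/400, 51/400]
  2: [1/4, 11/50, 29/100, 6/25]
  3: [17/50, 23/100, 47/200, 39/200]

(P^2)[1 -> 3] = 51/400

Answer: 51/400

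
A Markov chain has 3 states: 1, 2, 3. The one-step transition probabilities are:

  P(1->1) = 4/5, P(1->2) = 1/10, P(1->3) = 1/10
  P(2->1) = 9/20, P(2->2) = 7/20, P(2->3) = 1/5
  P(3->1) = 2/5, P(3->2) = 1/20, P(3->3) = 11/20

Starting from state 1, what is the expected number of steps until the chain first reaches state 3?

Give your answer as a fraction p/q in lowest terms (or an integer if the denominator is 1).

Answer: 150/17

Derivation:
Let h_i = expected steps to first reach 3 from state i.
Boundary: h_3 = 0.
First-step equations for the other states:
  h_1 = 1 + 4/5*h_1 + 1/10*h_2 + 1/10*h_3
  h_2 = 1 + 9/20*h_1 + 7/20*h_2 + 1/5*h_3

Substituting h_3 = 0 and rearranging gives the linear system (I - Q) h = 1:
  [1/5, -1/10] . (h_1, h_2) = 1
  [-9/20, 13/20] . (h_1, h_2) = 1

Solving yields:
  h_1 = 150/17
  h_2 = 130/17

Starting state is 1, so the expected hitting time is h_1 = 150/17.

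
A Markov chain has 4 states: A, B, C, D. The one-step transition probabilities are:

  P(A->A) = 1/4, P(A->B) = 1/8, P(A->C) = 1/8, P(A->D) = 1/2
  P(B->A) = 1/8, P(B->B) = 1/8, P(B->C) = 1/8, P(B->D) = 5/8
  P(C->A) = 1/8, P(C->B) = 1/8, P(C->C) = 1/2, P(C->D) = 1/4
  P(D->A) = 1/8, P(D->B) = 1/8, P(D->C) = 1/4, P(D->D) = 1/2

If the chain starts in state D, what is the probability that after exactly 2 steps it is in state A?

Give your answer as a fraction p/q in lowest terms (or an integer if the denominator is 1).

Answer: 9/64

Derivation:
Computing P^2 by repeated multiplication:
P^1 =
  A: [1/4, 1/8, 1/8, 1/2]
  B: [1/8, 1/8, 1/8, 5/8]
  C: [1/8, 1/8, 1/2, 1/4]
  D: [1/8, 1/8, 1/4, 1/2]
P^2 =
  A: [5/32, 1/8, 15/64, 31/64]
  B: [9/64, 1/8, 1/4, 31/64]
  C: [9/64, 1/8, 11/32, 25/64]
  D: [9/64, 1/8, 9/32, 29/64]

(P^2)[D -> A] = 9/64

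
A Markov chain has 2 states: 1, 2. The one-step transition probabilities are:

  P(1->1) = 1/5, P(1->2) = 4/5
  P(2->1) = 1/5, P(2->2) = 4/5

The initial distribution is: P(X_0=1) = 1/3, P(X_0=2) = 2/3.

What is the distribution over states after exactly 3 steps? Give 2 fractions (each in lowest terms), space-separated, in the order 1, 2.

Answer: 1/5 4/5

Derivation:
Propagating the distribution step by step (d_{t+1} = d_t * P):
d_0 = (1=1/3, 2=2/3)
  d_1[1] = 1/3*1/5 + 2/3*1/5 = 1/5
  d_1[2] = 1/3*4/5 + 2/3*4/5 = 4/5
d_1 = (1=1/5, 2=4/5)
  d_2[1] = 1/5*1/5 + 4/5*1/5 = 1/5
  d_2[2] = 1/5*4/5 + 4/5*4/5 = 4/5
d_2 = (1=1/5, 2=4/5)
  d_3[1] = 1/5*1/5 + 4/5*1/5 = 1/5
  d_3[2] = 1/5*4/5 + 4/5*4/5 = 4/5
d_3 = (1=1/5, 2=4/5)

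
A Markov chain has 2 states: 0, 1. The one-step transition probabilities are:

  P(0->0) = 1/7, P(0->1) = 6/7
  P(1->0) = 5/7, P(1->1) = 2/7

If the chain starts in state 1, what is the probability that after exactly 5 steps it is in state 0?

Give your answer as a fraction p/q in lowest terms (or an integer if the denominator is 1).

Answer: 8105/16807

Derivation:
Computing P^5 by repeated multiplication:
P^1 =
  0: [1/7, 6/7]
  1: [5/7, 2/7]
P^2 =
  0: [31/49, 18/49]
  1: [15/49, 34/49]
P^3 =
  0: [121/343, 222/343]
  1: [185/343, 158/343]
P^4 =
  0: [1231/2401, 1170/2401]
  1: [975/2401, 1426/2401]
P^5 =
  0: [7081/16807, 9726/16807]
  1: [8105/16807, 8702/16807]

(P^5)[1 -> 0] = 8105/16807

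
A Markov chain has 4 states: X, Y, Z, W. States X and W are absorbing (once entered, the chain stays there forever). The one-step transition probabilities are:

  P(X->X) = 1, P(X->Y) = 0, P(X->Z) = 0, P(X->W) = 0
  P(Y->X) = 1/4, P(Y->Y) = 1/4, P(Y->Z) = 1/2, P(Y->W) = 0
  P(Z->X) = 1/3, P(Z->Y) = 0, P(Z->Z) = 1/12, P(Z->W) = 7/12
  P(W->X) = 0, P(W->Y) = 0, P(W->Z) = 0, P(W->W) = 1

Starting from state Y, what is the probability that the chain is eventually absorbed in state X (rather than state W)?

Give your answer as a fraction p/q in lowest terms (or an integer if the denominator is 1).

Let a_i = P(absorbed in X | start in state i).
Boundary conditions: a_X = 1, a_W = 0.
For each transient state i, a_i = sum_j P(i->j) * a_j:
  a_Y = 1/4*a_X + 1/4*a_Y + 1/2*a_Z + 0*a_W
  a_Z = 1/3*a_X + 0*a_Y + 1/12*a_Z + 7/12*a_W

Substituting a_X = 1 and a_W = 0, rearrange to (I - Q) a = r where r[i] = P(i -> X):
  [3/4, -1/2] . (a_Y, a_Z) = 1/4
  [0, 11/12] . (a_Y, a_Z) = 1/3

Solving yields:
  a_Y = 19/33
  a_Z = 4/11

Starting state is Y, so the absorption probability is a_Y = 19/33.

Answer: 19/33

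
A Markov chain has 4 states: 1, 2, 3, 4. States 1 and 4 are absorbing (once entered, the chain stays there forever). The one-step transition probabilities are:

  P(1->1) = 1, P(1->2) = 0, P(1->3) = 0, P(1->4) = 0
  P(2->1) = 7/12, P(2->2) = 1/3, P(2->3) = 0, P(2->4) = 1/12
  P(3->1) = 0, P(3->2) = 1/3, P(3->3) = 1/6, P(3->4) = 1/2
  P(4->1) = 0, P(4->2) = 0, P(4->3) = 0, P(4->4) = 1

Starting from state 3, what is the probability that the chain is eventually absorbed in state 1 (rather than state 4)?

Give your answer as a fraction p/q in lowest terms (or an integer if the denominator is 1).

Answer: 7/20

Derivation:
Let a_i = P(absorbed in 1 | start in state i).
Boundary conditions: a_1 = 1, a_4 = 0.
For each transient state i, a_i = sum_j P(i->j) * a_j:
  a_2 = 7/12*a_1 + 1/3*a_2 + 0*a_3 + 1/12*a_4
  a_3 = 0*a_1 + 1/3*a_2 + 1/6*a_3 + 1/2*a_4

Substituting a_1 = 1 and a_4 = 0, rearrange to (I - Q) a = r where r[i] = P(i -> 1):
  [2/3, 0] . (a_2, a_3) = 7/12
  [-1/3, 5/6] . (a_2, a_3) = 0

Solving yields:
  a_2 = 7/8
  a_3 = 7/20

Starting state is 3, so the absorption probability is a_3 = 7/20.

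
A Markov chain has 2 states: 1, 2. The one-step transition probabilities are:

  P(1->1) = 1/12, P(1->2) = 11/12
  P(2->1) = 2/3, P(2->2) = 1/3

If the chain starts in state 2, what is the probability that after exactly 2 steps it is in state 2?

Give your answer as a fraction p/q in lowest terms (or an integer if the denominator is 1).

Computing P^2 by repeated multiplication:
P^1 =
  1: [1/12, 11/12]
  2: [2/3, 1/3]
P^2 =
  1: [89/144, 55/144]
  2: [5/18, 13/18]

(P^2)[2 -> 2] = 13/18

Answer: 13/18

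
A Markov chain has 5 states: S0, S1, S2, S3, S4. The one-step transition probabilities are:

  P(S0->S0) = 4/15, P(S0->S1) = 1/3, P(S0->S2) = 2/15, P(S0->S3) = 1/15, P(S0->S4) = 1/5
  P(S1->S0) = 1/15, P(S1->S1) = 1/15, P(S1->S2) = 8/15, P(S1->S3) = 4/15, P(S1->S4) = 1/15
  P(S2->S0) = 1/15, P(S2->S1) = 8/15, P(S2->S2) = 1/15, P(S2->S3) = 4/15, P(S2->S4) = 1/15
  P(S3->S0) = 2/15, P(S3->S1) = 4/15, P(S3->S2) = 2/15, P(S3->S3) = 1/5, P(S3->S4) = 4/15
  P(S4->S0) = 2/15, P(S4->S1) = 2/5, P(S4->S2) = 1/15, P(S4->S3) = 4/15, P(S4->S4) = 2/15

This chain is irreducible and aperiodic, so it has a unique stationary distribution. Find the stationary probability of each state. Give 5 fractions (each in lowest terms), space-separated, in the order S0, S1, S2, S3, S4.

Answer: 308/2707 8758/29777 6752/29777 619/2707 370/2707

Derivation:
The stationary distribution satisfies pi = pi * P, i.e.:
  pi_S0 = 4/15*pi_S0 + 1/15*pi_S1 + 1/15*pi_S2 + 2/15*pi_S3 + 2/15*pi_S4
  pi_S1 = 1/3*pi_S0 + 1/15*pi_S1 + 8/15*pi_S2 + 4/15*pi_S3 + 2/5*pi_S4
  pi_S2 = 2/15*pi_S0 + 8/15*pi_S1 + 1/15*pi_S2 + 2/15*pi_S3 + 1/15*pi_S4
  pi_S3 = 1/15*pi_S0 + 4/15*pi_S1 + 4/15*pi_S2 + 1/5*pi_S3 + 4/15*pi_S4
  pi_S4 = 1/5*pi_S0 + 1/15*pi_S1 + 1/15*pi_S2 + 4/15*pi_S3 + 2/15*pi_S4
with normalization: pi_S0 + pi_S1 + pi_S2 + pi_S3 + pi_S4 = 1.

Using the first 4 balance equations plus normalization, the linear system A*pi = b is:
  [-11/15, 1/15, 1/15, 2/15, 2/15] . pi = 0
  [1/3, -14/15, 8/15, 4/15, 2/5] . pi = 0
  [2/15, 8/15, -14/15, 2/15, 1/15] . pi = 0
  [1/15, 4/15, 4/15, -4/5, 4/15] . pi = 0
  [1, 1, 1, 1, 1] . pi = 1

Solving yields:
  pi_S0 = 308/2707
  pi_S1 = 8758/29777
  pi_S2 = 6752/29777
  pi_S3 = 619/2707
  pi_S4 = 370/2707

Verification (pi * P):
  308/2707*4/15 + 8758/29777*1/15 + 6752/29777*1/15 + 619/2707*2/15 + 370/2707*2/15 = 308/2707 = pi_S0  (ok)
  308/2707*1/3 + 8758/29777*1/15 + 6752/29777*8/15 + 619/2707*4/15 + 370/2707*2/5 = 8758/29777 = pi_S1  (ok)
  308/2707*2/15 + 8758/29777*8/15 + 6752/29777*1/15 + 619/2707*2/15 + 370/2707*1/15 = 6752/29777 = pi_S2  (ok)
  308/2707*1/15 + 8758/29777*4/15 + 6752/29777*4/15 + 619/2707*1/5 + 370/2707*4/15 = 619/2707 = pi_S3  (ok)
  308/2707*1/5 + 8758/29777*1/15 + 6752/29777*1/15 + 619/2707*4/15 + 370/2707*2/15 = 370/2707 = pi_S4  (ok)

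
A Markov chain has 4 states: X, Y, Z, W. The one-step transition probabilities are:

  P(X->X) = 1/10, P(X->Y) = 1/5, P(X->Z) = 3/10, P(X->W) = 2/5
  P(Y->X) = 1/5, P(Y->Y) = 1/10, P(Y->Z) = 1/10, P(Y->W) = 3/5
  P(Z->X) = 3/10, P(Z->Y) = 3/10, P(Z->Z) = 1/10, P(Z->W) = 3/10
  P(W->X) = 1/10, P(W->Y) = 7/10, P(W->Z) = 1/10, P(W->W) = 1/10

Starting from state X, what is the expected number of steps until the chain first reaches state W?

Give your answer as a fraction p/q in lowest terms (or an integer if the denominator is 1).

Let h_i = expected steps to first reach W from state i.
Boundary: h_W = 0.
First-step equations for the other states:
  h_X = 1 + 1/10*h_X + 1/5*h_Y + 3/10*h_Z + 2/5*h_W
  h_Y = 1 + 1/5*h_X + 1/10*h_Y + 1/10*h_Z + 3/5*h_W
  h_Z = 1 + 3/10*h_X + 3/10*h_Y + 1/10*h_Z + 3/10*h_W

Substituting h_W = 0 and rearranging gives the linear system (I - Q) h = 1:
  [9/10, -1/5, -3/10] . (h_X, h_Y, h_Z) = 1
  [-1/5, 9/10, -1/10] . (h_X, h_Y, h_Z) = 1
  [-3/10, -3/10, 9/10] . (h_X, h_Y, h_Z) = 1

Solving yields:
  h_X = 1340/561
  h_Y = 360/187
  h_Z = 130/51

Starting state is X, so the expected hitting time is h_X = 1340/561.

Answer: 1340/561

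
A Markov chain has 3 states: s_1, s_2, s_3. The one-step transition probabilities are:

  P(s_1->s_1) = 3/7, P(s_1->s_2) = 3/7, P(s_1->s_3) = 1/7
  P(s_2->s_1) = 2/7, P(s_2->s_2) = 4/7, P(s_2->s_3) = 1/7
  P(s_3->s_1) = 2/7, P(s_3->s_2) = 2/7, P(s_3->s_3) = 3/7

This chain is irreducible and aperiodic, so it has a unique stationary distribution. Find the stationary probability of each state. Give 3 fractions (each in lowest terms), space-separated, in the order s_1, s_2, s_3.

Answer: 1/3 7/15 1/5

Derivation:
The stationary distribution satisfies pi = pi * P, i.e.:
  pi_s_1 = 3/7*pi_s_1 + 2/7*pi_s_2 + 2/7*pi_s_3
  pi_s_2 = 3/7*pi_s_1 + 4/7*pi_s_2 + 2/7*pi_s_3
  pi_s_3 = 1/7*pi_s_1 + 1/7*pi_s_2 + 3/7*pi_s_3
with normalization: pi_s_1 + pi_s_2 + pi_s_3 = 1.

Using the first 2 balance equations plus normalization, the linear system A*pi = b is:
  [-4/7, 2/7, 2/7] . pi = 0
  [3/7, -3/7, 2/7] . pi = 0
  [1, 1, 1] . pi = 1

Solving yields:
  pi_s_1 = 1/3
  pi_s_2 = 7/15
  pi_s_3 = 1/5

Verification (pi * P):
  1/3*3/7 + 7/15*2/7 + 1/5*2/7 = 1/3 = pi_s_1  (ok)
  1/3*3/7 + 7/15*4/7 + 1/5*2/7 = 7/15 = pi_s_2  (ok)
  1/3*1/7 + 7/15*1/7 + 1/5*3/7 = 1/5 = pi_s_3  (ok)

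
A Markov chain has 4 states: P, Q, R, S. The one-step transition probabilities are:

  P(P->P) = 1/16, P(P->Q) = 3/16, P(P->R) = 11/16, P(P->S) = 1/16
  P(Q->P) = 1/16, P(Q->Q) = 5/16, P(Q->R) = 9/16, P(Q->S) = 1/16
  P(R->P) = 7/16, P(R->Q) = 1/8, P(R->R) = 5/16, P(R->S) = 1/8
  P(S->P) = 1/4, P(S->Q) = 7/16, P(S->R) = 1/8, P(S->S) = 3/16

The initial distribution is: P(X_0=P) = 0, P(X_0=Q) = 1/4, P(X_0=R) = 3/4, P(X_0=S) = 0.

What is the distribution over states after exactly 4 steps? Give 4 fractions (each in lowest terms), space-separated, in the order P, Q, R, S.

Propagating the distribution step by step (d_{t+1} = d_t * P):
d_0 = (P=0, Q=1/4, R=3/4, S=0)
  d_1[P] = 0*1/16 + 1/4*1/16 + 3/4*7/16 + 0*1/4 = 11/32
  d_1[Q] = 0*3/16 + 1/4*5/16 + 3/4*1/8 + 0*7/16 = 11/64
  d_1[R] = 0*11/16 + 1/4*9/16 + 3/4*5/16 + 0*1/8 = 3/8
  d_1[S] = 0*1/16 + 1/4*1/16 + 3/4*1/8 + 0*3/16 = 7/64
d_1 = (P=11/32, Q=11/64, R=3/8, S=7/64)
  d_2[P] = 11/32*1/16 + 11/64*1/16 + 3/8*7/16 + 7/64*1/4 = 229/1024
  d_2[Q] = 11/32*3/16 + 11/64*5/16 + 3/8*1/8 + 7/64*7/16 = 109/512
  d_2[R] = 11/32*11/16 + 11/64*9/16 + 3/8*5/16 + 7/64*1/8 = 475/1024
  d_2[S] = 11/32*1/16 + 11/64*1/16 + 3/8*1/8 + 7/64*3/16 = 51/512
d_2 = (P=229/1024, Q=109/512, R=475/1024, S=51/512)
  d_3[P] = 229/1024*1/16 + 109/512*1/16 + 475/1024*7/16 + 51/512*1/4 = 1045/4096
  d_3[Q] = 229/1024*3/16 + 109/512*5/16 + 475/1024*1/8 + 51/512*7/16 = 3441/16384
  d_3[R] = 229/1024*11/16 + 109/512*9/16 + 475/1024*5/16 + 51/512*1/8 = 1765/4096
  d_3[S] = 229/1024*1/16 + 109/512*1/16 + 475/1024*1/8 + 51/512*3/16 = 1703/16384
d_3 = (P=1045/4096, Q=3441/16384, R=1765/4096, S=1703/16384)
  d_4[P] = 1045/4096*1/16 + 3441/16384*1/16 + 1765/4096*7/16 + 1703/16384*1/4 = 63853/262144
  d_4[Q] = 1045/4096*3/16 + 3441/16384*5/16 + 1765/4096*1/8 + 1703/16384*7/16 = 27893/131072
  d_4[R] = 1045/4096*11/16 + 3441/16384*9/16 + 1765/4096*5/16 + 1703/16384*1/8 = 115655/262144
  d_4[S] = 1045/4096*1/16 + 3441/16384*1/16 + 1765/4096*1/8 + 1703/16384*3/16 = 13425/131072
d_4 = (P=63853/262144, Q=27893/131072, R=115655/262144, S=13425/131072)

Answer: 63853/262144 27893/131072 115655/262144 13425/131072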